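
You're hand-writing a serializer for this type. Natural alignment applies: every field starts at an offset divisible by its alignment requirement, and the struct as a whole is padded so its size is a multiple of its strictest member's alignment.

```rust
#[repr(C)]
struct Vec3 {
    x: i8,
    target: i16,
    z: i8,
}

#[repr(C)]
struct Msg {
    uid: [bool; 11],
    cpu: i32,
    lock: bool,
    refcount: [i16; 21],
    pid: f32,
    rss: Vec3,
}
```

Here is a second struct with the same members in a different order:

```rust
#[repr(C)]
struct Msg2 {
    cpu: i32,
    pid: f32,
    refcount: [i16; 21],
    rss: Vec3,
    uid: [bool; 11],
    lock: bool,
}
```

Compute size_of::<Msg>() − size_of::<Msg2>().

Vec3: 0..1  x  (1B, 1-aligned); 1..2  -- padding (1B); 2..4  target  (2B, 2-aligned); 4..5  z  (1B, 1-aligned); 5..6  -- tail padding (1B); sizeof = 6, alignof = 2
0..11  uid  (11B, 1-aligned)
11..12  -- padding (1B)
12..16  cpu  (4B, 4-aligned)
16..17  lock  (1B, 1-aligned)
17..18  -- padding (1B)
18..60  refcount  (42B, 2-aligned)
60..64  pid  (4B, 4-aligned)
64..70  rss  (6B, 2-aligned)
70..72  -- tail padding (2B)
sizeof = 72, alignof = 4
— Msg2 —
0..4  cpu  (4B, 4-aligned)
4..8  pid  (4B, 4-aligned)
8..50  refcount  (42B, 2-aligned)
50..56  rss  (6B, 2-aligned)
56..67  uid  (11B, 1-aligned)
67..68  lock  (1B, 1-aligned)
sizeof = 68, alignof = 4
72 − 68 = 4

4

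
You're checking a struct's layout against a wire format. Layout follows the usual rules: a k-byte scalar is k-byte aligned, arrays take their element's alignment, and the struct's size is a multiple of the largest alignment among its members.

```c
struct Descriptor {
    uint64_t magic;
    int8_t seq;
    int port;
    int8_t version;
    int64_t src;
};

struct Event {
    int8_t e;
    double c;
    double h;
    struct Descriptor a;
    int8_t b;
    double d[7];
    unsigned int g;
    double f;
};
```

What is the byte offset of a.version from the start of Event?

40

Descriptor: magic at 0 (size 8, align 8) → ends 8; seq at 8 (size 1, align 1) → ends 9; pad 3 to align 4 for port; port at 12 (size 4, align 4) → ends 16; version at 16 (size 1, align 1) → ends 17; pad 7 to align 8 for src; src at 24 (size 8, align 8) → ends 32; total 32 bytes, alignment 8
e at 0 (size 1, align 1) → ends 1
pad 7 to align 8 for c
c at 8 (size 8, align 8) → ends 16
h at 16 (size 8, align 8) → ends 24
a at 24 (size 32, align 8) → ends 56
within Descriptor: version at 16
24 + 16 = 40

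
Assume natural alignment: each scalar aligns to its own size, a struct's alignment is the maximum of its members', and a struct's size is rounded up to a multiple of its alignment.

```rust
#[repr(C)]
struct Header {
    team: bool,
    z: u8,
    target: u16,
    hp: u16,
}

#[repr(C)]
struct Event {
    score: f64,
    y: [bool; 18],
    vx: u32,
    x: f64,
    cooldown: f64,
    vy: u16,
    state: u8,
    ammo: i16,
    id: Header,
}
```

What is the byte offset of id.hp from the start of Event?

Header: @0: team [1B, align 1] → 1; @1: z [1B, align 1] → 2; @2: target [2B, align 2] → 4; @4: hp [2B, align 2] → 6; size 6, align 2
@0: score [8B, align 8] → 8
@8: y [18B, align 1] → 26
+2 pad (align 4)
@28: vx [4B, align 4] → 32
@32: x [8B, align 8] → 40
@40: cooldown [8B, align 8] → 48
@48: vy [2B, align 2] → 50
@50: state [1B, align 1] → 51
+1 pad (align 2)
@52: ammo [2B, align 2] → 54
@54: id [6B, align 2] → 60
within Header: hp at 4
54 + 4 = 58

58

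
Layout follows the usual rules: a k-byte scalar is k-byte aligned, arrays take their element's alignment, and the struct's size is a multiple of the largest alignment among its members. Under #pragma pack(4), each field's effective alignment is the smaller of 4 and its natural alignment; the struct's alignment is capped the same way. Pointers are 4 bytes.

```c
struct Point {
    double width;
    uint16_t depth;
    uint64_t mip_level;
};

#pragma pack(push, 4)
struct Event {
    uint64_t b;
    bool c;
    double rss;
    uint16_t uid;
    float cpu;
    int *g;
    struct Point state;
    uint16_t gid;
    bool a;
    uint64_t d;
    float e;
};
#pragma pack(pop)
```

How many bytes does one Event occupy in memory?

Point: width at 0 (size 8, align 8) → ends 8; depth at 8 (size 2, align 2) → ends 10; pad 6 to align 8 for mip_level; mip_level at 16 (size 8, align 8) → ends 24; total 24 bytes, alignment 8
b at 0 (size 8, align 4) → ends 8
c at 8 (size 1, align 1) → ends 9
pad 3 to align 4 for rss
rss at 12 (size 8, align 4) → ends 20
uid at 20 (size 2, align 2) → ends 22
pad 2 to align 4 for cpu
cpu at 24 (size 4, align 4) → ends 28
g at 28 (size 4, align 4) → ends 32
state at 32 (size 24, align 4) → ends 56
gid at 56 (size 2, align 2) → ends 58
a at 58 (size 1, align 1) → ends 59
pad 1 to align 4 for d
d at 60 (size 8, align 4) → ends 68
e at 68 (size 4, align 4) → ends 72
total 72 bytes, alignment 4

72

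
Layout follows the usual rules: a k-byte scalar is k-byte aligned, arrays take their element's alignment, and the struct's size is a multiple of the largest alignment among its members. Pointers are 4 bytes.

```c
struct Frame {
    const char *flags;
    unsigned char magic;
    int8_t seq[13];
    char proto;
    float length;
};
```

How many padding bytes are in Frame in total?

0..4  flags  (4B, 4-aligned)
4..5  magic  (1B, 1-aligned)
5..18  seq  (13B, 1-aligned)
18..19  proto  (1B, 1-aligned)
19..20  -- padding (1B)
20..24  length  (4B, 4-aligned)
sizeof = 24, alignof = 4
data bytes 23, size 24 → padding 1

1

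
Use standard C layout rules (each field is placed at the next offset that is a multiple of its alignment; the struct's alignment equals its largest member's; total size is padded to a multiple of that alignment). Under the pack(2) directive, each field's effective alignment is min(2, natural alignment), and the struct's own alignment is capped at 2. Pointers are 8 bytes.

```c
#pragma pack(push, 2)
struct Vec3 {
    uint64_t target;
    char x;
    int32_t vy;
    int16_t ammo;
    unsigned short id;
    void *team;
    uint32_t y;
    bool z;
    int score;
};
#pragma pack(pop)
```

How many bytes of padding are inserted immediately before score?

target at 0 (size 8, align 2) → ends 8
x at 8 (size 1, align 1) → ends 9
pad 1 to align 2 for vy
vy at 10 (size 4, align 2) → ends 14
ammo at 14 (size 2, align 2) → ends 16
id at 16 (size 2, align 2) → ends 18
team at 18 (size 8, align 2) → ends 26
y at 26 (size 4, align 2) → ends 30
z at 30 (size 1, align 1) → ends 31
pad 1 to align 2 for score
score at 32 (size 4, align 2) → ends 36

1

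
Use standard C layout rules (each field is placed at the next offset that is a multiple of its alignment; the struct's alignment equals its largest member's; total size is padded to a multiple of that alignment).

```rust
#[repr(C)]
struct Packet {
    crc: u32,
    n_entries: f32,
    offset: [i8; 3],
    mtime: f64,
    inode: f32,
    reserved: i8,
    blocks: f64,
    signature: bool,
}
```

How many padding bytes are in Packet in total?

@0: crc [4B, align 4] → 4
@4: n_entries [4B, align 4] → 8
@8: offset [3B, align 1] → 11
+5 pad (align 8)
@16: mtime [8B, align 8] → 24
@24: inode [4B, align 4] → 28
@28: reserved [1B, align 1] → 29
+3 pad (align 8)
@32: blocks [8B, align 8] → 40
@40: signature [1B, align 1] → 41
+7 tail pad (align 8)
size 48, align 8
data bytes 33, size 48 → padding 15

15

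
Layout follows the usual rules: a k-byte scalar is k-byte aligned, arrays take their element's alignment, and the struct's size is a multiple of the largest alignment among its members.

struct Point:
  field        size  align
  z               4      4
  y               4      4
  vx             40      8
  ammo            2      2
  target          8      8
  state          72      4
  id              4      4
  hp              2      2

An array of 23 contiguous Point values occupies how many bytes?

3312

@0: z [4B, align 4] → 4
@4: y [4B, align 4] → 8
@8: vx [40B, align 8] → 48
@48: ammo [2B, align 2] → 50
+6 pad (align 8)
@56: target [8B, align 8] → 64
@64: state [72B, align 4] → 136
@136: id [4B, align 4] → 140
@140: hp [2B, align 2] → 142
+2 tail pad (align 8)
size 144, align 8
array of 23: 23 × 144 = 3312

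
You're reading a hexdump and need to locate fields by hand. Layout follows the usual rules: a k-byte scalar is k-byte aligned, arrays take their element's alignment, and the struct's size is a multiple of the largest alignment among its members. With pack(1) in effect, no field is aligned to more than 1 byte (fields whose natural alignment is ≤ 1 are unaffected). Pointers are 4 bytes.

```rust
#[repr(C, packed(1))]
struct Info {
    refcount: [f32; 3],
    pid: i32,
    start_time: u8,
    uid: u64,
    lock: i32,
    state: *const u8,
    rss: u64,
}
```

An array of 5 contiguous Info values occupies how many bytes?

@0: refcount [12B, align 1] → 12
@12: pid [4B, align 1] → 16
@16: start_time [1B, align 1] → 17
@17: uid [8B, align 1] → 25
@25: lock [4B, align 1] → 29
@29: state [4B, align 1] → 33
@33: rss [8B, align 1] → 41
size 41, align 1
array of 5: 5 × 41 = 205

205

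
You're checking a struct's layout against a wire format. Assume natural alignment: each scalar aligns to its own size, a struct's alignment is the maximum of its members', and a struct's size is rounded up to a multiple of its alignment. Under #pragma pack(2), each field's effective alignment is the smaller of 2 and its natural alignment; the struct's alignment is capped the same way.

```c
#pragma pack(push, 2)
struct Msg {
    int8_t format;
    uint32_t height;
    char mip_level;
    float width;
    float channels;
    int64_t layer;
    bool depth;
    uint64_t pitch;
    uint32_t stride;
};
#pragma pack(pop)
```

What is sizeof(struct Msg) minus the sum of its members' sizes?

3

format at 0 (size 1, align 1) → ends 1
pad 1 to align 2 for height
height at 2 (size 4, align 2) → ends 6
mip_level at 6 (size 1, align 1) → ends 7
pad 1 to align 2 for width
width at 8 (size 4, align 2) → ends 12
channels at 12 (size 4, align 2) → ends 16
layer at 16 (size 8, align 2) → ends 24
depth at 24 (size 1, align 1) → ends 25
pad 1 to align 2 for pitch
pitch at 26 (size 8, align 2) → ends 34
stride at 34 (size 4, align 2) → ends 38
total 38 bytes, alignment 2
data bytes 35, size 38 → padding 3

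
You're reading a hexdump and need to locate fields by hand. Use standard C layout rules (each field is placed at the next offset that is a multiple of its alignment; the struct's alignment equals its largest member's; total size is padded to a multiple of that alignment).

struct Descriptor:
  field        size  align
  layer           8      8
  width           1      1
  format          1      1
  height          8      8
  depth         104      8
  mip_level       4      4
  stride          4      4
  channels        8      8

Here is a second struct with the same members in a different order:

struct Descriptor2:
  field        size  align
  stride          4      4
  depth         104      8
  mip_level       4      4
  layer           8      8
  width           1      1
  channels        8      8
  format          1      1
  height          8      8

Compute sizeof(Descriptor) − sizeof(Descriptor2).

-16

0..8  layer  (8B, 8-aligned)
8..9  width  (1B, 1-aligned)
9..10  format  (1B, 1-aligned)
10..16  -- padding (6B)
16..24  height  (8B, 8-aligned)
24..128  depth  (104B, 8-aligned)
128..132  mip_level  (4B, 4-aligned)
132..136  stride  (4B, 4-aligned)
136..144  channels  (8B, 8-aligned)
sizeof = 144, alignof = 8
— Descriptor2 —
0..4  stride  (4B, 4-aligned)
4..8  -- padding (4B)
8..112  depth  (104B, 8-aligned)
112..116  mip_level  (4B, 4-aligned)
116..120  -- padding (4B)
120..128  layer  (8B, 8-aligned)
128..129  width  (1B, 1-aligned)
129..136  -- padding (7B)
136..144  channels  (8B, 8-aligned)
144..145  format  (1B, 1-aligned)
145..152  -- padding (7B)
152..160  height  (8B, 8-aligned)
sizeof = 160, alignof = 8
144 − 160 = -16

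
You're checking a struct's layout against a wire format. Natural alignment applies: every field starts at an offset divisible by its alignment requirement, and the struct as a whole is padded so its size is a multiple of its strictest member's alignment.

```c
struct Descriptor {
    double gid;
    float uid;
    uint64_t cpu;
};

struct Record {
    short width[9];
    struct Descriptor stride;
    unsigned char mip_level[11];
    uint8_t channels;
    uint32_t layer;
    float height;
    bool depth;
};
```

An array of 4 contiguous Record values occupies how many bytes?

288

Descriptor: 0..8  gid  (8B, 8-aligned); 8..12  uid  (4B, 4-aligned); 12..16  -- padding (4B); 16..24  cpu  (8B, 8-aligned); sizeof = 24, alignof = 8
0..18  width  (18B, 2-aligned)
18..24  -- padding (6B)
24..48  stride  (24B, 8-aligned)
48..59  mip_level  (11B, 1-aligned)
59..60  channels  (1B, 1-aligned)
60..64  layer  (4B, 4-aligned)
64..68  height  (4B, 4-aligned)
68..69  depth  (1B, 1-aligned)
69..72  -- tail padding (3B)
sizeof = 72, alignof = 8
array of 4: 4 × 72 = 288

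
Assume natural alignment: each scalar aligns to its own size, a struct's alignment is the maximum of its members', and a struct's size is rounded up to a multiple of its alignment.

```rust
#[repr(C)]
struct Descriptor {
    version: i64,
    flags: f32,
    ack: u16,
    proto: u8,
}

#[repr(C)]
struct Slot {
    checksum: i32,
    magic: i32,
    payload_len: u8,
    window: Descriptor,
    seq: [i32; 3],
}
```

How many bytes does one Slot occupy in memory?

48

Descriptor: @0: version [8B, align 8] → 8; @8: flags [4B, align 4] → 12; @12: ack [2B, align 2] → 14; @14: proto [1B, align 1] → 15; +1 tail pad (align 8); size 16, align 8
@0: checksum [4B, align 4] → 4
@4: magic [4B, align 4] → 8
@8: payload_len [1B, align 1] → 9
+7 pad (align 8)
@16: window [16B, align 8] → 32
@32: seq [12B, align 4] → 44
+4 tail pad (align 8)
size 48, align 8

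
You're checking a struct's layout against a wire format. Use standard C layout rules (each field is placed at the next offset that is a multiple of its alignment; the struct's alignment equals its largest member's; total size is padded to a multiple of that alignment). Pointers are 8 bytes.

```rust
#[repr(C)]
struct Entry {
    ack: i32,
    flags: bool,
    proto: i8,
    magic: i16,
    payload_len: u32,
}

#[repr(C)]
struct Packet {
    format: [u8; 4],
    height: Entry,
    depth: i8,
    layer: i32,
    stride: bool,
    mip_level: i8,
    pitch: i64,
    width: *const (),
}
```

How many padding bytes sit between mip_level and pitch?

6

Entry: ack at 0 (size 4, align 4) → ends 4; flags at 4 (size 1, align 1) → ends 5; proto at 5 (size 1, align 1) → ends 6; magic at 6 (size 2, align 2) → ends 8; payload_len at 8 (size 4, align 4) → ends 12; total 12 bytes, alignment 4
format at 0 (size 4, align 1) → ends 4
height at 4 (size 12, align 4) → ends 16
depth at 16 (size 1, align 1) → ends 17
pad 3 to align 4 for layer
layer at 20 (size 4, align 4) → ends 24
stride at 24 (size 1, align 1) → ends 25
mip_level at 25 (size 1, align 1) → ends 26
pad 6 to align 8 for pitch
pitch at 32 (size 8, align 8) → ends 40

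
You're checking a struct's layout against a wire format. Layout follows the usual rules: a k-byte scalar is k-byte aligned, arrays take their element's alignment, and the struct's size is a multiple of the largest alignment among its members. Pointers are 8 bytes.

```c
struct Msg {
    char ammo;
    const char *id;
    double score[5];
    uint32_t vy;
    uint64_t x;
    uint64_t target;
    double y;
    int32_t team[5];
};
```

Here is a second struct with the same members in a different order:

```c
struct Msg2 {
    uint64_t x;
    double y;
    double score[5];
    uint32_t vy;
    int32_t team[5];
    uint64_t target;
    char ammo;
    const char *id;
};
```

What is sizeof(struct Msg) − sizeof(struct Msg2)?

8

ammo at 0 (size 1, align 1) → ends 1
pad 7 to align 8 for id
id at 8 (size 8, align 8) → ends 16
score at 16 (size 40, align 8) → ends 56
vy at 56 (size 4, align 4) → ends 60
pad 4 to align 8 for x
x at 64 (size 8, align 8) → ends 72
target at 72 (size 8, align 8) → ends 80
y at 80 (size 8, align 8) → ends 88
team at 88 (size 20, align 4) → ends 108
tail pad 4 to reach multiple of 8
total 112 bytes, alignment 8
— Msg2 —
x at 0 (size 8, align 8) → ends 8
y at 8 (size 8, align 8) → ends 16
score at 16 (size 40, align 8) → ends 56
vy at 56 (size 4, align 4) → ends 60
team at 60 (size 20, align 4) → ends 80
target at 80 (size 8, align 8) → ends 88
ammo at 88 (size 1, align 1) → ends 89
pad 7 to align 8 for id
id at 96 (size 8, align 8) → ends 104
total 104 bytes, alignment 8
112 − 104 = 8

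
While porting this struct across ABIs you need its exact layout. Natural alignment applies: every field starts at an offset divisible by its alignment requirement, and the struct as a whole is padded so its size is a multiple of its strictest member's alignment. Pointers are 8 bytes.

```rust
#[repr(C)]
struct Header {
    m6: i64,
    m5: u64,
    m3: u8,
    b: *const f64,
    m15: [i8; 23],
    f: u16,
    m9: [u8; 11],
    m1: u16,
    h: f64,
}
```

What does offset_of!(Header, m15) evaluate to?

32

m6 at 0 (size 8, align 8) → ends 8
m5 at 8 (size 8, align 8) → ends 16
m3 at 16 (size 1, align 1) → ends 17
pad 7 to align 8 for b
b at 24 (size 8, align 8) → ends 32
m15 at 32 (size 23, align 1) → ends 55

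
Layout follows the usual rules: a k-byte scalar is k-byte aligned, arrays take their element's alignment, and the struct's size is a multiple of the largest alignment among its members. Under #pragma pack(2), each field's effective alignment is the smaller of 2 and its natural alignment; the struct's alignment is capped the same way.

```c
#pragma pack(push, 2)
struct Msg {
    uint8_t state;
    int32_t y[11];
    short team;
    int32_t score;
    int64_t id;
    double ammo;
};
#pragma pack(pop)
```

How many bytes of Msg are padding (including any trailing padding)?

state at 0 (size 1, align 1) → ends 1
pad 1 to align 2 for y
y at 2 (size 44, align 2) → ends 46
team at 46 (size 2, align 2) → ends 48
score at 48 (size 4, align 2) → ends 52
id at 52 (size 8, align 2) → ends 60
ammo at 60 (size 8, align 2) → ends 68
total 68 bytes, alignment 2
data bytes 67, size 68 → padding 1

1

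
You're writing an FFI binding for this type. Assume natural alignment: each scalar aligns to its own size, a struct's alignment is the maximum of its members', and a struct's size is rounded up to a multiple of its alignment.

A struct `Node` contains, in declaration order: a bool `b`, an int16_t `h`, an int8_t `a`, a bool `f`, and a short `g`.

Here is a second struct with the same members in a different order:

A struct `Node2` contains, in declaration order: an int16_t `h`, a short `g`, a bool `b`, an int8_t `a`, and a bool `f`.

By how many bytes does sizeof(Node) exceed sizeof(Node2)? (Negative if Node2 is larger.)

0

b at 0 (size 1, align 1) → ends 1
pad 1 to align 2 for h
h at 2 (size 2, align 2) → ends 4
a at 4 (size 1, align 1) → ends 5
f at 5 (size 1, align 1) → ends 6
g at 6 (size 2, align 2) → ends 8
total 8 bytes, alignment 2
— Node2 —
h at 0 (size 2, align 2) → ends 2
g at 2 (size 2, align 2) → ends 4
b at 4 (size 1, align 1) → ends 5
a at 5 (size 1, align 1) → ends 6
f at 6 (size 1, align 1) → ends 7
tail pad 1 to reach multiple of 2
total 8 bytes, alignment 2
8 − 8 = 0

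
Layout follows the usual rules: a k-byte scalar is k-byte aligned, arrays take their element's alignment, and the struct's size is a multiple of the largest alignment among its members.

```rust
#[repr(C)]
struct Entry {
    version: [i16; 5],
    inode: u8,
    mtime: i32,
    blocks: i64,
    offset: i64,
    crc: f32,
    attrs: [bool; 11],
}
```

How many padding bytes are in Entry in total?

2

@0: version [10B, align 2] → 10
@10: inode [1B, align 1] → 11
+1 pad (align 4)
@12: mtime [4B, align 4] → 16
@16: blocks [8B, align 8] → 24
@24: offset [8B, align 8] → 32
@32: crc [4B, align 4] → 36
@36: attrs [11B, align 1] → 47
+1 tail pad (align 8)
size 48, align 8
data bytes 46, size 48 → padding 2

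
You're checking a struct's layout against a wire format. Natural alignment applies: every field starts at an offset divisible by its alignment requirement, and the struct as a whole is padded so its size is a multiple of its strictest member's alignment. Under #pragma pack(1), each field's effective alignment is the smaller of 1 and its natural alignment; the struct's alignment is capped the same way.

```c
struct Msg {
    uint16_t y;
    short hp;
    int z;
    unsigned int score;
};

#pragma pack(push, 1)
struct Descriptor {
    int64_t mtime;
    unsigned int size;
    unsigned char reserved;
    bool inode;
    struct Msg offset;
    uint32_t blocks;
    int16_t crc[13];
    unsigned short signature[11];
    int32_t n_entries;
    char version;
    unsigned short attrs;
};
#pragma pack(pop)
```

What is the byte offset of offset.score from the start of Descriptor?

22

Msg: y at 0 (size 2, align 2) → ends 2; hp at 2 (size 2, align 2) → ends 4; z at 4 (size 4, align 4) → ends 8; score at 8 (size 4, align 4) → ends 12; total 12 bytes, alignment 4
mtime at 0 (size 8, align 1) → ends 8
size at 8 (size 4, align 1) → ends 12
reserved at 12 (size 1, align 1) → ends 13
inode at 13 (size 1, align 1) → ends 14
offset at 14 (size 12, align 1) → ends 26
within Msg: score at 8
14 + 8 = 22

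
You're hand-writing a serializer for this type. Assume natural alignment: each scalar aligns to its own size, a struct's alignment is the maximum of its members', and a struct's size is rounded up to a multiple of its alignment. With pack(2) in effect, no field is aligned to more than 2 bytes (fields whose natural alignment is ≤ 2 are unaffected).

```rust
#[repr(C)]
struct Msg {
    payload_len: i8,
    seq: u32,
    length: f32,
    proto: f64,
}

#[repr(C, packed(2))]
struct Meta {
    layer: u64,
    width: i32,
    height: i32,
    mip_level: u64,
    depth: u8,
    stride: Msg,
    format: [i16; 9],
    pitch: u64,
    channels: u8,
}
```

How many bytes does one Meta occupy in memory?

Msg: payload_len at 0 (size 1, align 1) → ends 1; pad 3 to align 4 for seq; seq at 4 (size 4, align 4) → ends 8; length at 8 (size 4, align 4) → ends 12; pad 4 to align 8 for proto; proto at 16 (size 8, align 8) → ends 24; total 24 bytes, alignment 8
layer at 0 (size 8, align 2) → ends 8
width at 8 (size 4, align 2) → ends 12
height at 12 (size 4, align 2) → ends 16
mip_level at 16 (size 8, align 2) → ends 24
depth at 24 (size 1, align 1) → ends 25
pad 1 to align 2 for stride
stride at 26 (size 24, align 2) → ends 50
format at 50 (size 18, align 2) → ends 68
pitch at 68 (size 8, align 2) → ends 76
channels at 76 (size 1, align 1) → ends 77
tail pad 1 to reach multiple of 2
total 78 bytes, alignment 2

78 bytes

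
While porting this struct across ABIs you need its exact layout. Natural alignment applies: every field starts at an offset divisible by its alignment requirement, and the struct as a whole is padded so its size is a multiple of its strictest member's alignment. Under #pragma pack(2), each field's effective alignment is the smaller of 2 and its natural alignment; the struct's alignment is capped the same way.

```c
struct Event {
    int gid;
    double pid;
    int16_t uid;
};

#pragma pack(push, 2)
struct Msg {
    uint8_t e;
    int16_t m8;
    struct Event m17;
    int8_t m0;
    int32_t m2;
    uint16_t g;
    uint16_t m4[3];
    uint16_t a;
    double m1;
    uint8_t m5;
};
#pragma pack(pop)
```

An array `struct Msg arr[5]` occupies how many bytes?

Event: 0..4  gid  (4B, 4-aligned); 4..8  -- padding (4B); 8..16  pid  (8B, 8-aligned); 16..18  uid  (2B, 2-aligned); 18..24  -- tail padding (6B); sizeof = 24, alignof = 8
0..1  e  (1B, 1-aligned)
1..2  -- padding (1B)
2..4  m8  (2B, 2-aligned)
4..28  m17  (24B, 2-aligned)
28..29  m0  (1B, 1-aligned)
29..30  -- padding (1B)
30..34  m2  (4B, 2-aligned)
34..36  g  (2B, 2-aligned)
36..42  m4  (6B, 2-aligned)
42..44  a  (2B, 2-aligned)
44..52  m1  (8B, 2-aligned)
52..53  m5  (1B, 1-aligned)
53..54  -- tail padding (1B)
sizeof = 54, alignof = 2
array of 5: 5 × 54 = 270

270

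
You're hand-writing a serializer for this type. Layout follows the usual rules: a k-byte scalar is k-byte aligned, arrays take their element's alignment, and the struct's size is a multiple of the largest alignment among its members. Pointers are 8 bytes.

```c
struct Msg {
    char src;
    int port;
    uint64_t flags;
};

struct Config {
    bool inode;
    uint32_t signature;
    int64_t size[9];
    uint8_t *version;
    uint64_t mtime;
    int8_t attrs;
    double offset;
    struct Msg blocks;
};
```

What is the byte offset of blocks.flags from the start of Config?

120

Msg: src at 0 (size 1, align 1) → ends 1; pad 3 to align 4 for port; port at 4 (size 4, align 4) → ends 8; flags at 8 (size 8, align 8) → ends 16; total 16 bytes, alignment 8
inode at 0 (size 1, align 1) → ends 1
pad 3 to align 4 for signature
signature at 4 (size 4, align 4) → ends 8
size at 8 (size 72, align 8) → ends 80
version at 80 (size 8, align 8) → ends 88
mtime at 88 (size 8, align 8) → ends 96
attrs at 96 (size 1, align 1) → ends 97
pad 7 to align 8 for offset
offset at 104 (size 8, align 8) → ends 112
blocks at 112 (size 16, align 8) → ends 128
within Msg: flags at 8
112 + 8 = 120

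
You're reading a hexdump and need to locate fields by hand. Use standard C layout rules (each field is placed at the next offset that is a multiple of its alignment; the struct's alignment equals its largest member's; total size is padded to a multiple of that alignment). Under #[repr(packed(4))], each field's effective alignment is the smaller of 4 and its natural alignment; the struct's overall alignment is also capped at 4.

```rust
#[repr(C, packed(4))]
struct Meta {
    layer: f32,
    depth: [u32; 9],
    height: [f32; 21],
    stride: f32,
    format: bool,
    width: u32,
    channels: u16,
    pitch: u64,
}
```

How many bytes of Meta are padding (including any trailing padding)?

layer at 0 (size 4, align 4) → ends 4
depth at 4 (size 36, align 4) → ends 40
height at 40 (size 84, align 4) → ends 124
stride at 124 (size 4, align 4) → ends 128
format at 128 (size 1, align 1) → ends 129
pad 3 to align 4 for width
width at 132 (size 4, align 4) → ends 136
channels at 136 (size 2, align 2) → ends 138
pad 2 to align 4 for pitch
pitch at 140 (size 8, align 4) → ends 148
total 148 bytes, alignment 4
data bytes 143, size 148 → padding 5

5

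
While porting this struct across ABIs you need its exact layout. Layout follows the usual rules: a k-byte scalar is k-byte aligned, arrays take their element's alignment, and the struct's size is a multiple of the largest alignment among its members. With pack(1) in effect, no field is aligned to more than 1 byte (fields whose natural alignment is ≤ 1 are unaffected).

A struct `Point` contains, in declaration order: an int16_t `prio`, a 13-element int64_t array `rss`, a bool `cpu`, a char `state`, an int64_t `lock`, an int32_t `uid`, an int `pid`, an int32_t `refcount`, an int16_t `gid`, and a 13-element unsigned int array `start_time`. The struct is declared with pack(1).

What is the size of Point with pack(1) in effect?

0..2  prio  (2B, 1-aligned)
2..106  rss  (104B, 1-aligned)
106..107  cpu  (1B, 1-aligned)
107..108  state  (1B, 1-aligned)
108..116  lock  (8B, 1-aligned)
116..120  uid  (4B, 1-aligned)
120..124  pid  (4B, 1-aligned)
124..128  refcount  (4B, 1-aligned)
128..130  gid  (2B, 1-aligned)
130..182  start_time  (52B, 1-aligned)
sizeof = 182, alignof = 1

182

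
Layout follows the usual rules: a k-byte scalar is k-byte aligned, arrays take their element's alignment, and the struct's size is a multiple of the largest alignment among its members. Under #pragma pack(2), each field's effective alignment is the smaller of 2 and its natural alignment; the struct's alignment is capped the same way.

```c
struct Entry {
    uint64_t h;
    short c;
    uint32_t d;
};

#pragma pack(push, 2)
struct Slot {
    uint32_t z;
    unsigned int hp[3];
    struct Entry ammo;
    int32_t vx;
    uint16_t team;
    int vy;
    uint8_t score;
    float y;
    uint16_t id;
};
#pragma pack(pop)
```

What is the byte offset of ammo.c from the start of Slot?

Entry: h at 0 (size 8, align 8) → ends 8; c at 8 (size 2, align 2) → ends 10; pad 2 to align 4 for d; d at 12 (size 4, align 4) → ends 16; total 16 bytes, alignment 8
z at 0 (size 4, align 2) → ends 4
hp at 4 (size 12, align 2) → ends 16
ammo at 16 (size 16, align 2) → ends 32
within Entry: c at 8
16 + 8 = 24

24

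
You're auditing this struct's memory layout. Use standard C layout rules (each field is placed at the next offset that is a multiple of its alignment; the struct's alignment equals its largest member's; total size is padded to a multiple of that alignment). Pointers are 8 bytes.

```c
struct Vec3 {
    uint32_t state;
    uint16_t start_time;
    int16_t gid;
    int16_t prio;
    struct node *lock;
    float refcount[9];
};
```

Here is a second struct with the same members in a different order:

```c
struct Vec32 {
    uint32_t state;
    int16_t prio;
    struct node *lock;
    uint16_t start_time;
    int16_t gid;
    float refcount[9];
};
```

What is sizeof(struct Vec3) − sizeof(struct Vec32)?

@0: state [4B, align 4] → 4
@4: start_time [2B, align 2] → 6
@6: gid [2B, align 2] → 8
@8: prio [2B, align 2] → 10
+6 pad (align 8)
@16: lock [8B, align 8] → 24
@24: refcount [36B, align 4] → 60
+4 tail pad (align 8)
size 64, align 8
— Vec32 —
@0: state [4B, align 4] → 4
@4: prio [2B, align 2] → 6
+2 pad (align 8)
@8: lock [8B, align 8] → 16
@16: start_time [2B, align 2] → 18
@18: gid [2B, align 2] → 20
@20: refcount [36B, align 4] → 56
size 56, align 8
64 − 56 = 8

8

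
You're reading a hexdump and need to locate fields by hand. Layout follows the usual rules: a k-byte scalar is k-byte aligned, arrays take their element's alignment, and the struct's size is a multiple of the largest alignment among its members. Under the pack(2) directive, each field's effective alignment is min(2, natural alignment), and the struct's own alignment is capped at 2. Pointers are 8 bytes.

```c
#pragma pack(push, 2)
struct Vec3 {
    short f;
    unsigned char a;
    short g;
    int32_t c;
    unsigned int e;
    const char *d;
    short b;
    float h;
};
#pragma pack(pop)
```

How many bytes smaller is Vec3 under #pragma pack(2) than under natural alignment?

natural layout:
  0..2  f  (2B, 2-aligned)
  2..3  a  (1B, 1-aligned)
  3..4  -- padding (1B)
  4..6  g  (2B, 2-aligned)
  6..8  -- padding (2B)
  8..12  c  (4B, 4-aligned)
  12..16  e  (4B, 4-aligned)
  16..24  d  (8B, 8-aligned)
  24..26  b  (2B, 2-aligned)
  26..28  -- padding (2B)
  28..32  h  (4B, 4-aligned)
  sizeof = 32, alignof = 8
packed(2) layout:
  0..2  f  (2B, 2-aligned)
  2..3  a  (1B, 1-aligned)
  3..4  -- padding (1B)
  4..6  g  (2B, 2-aligned)
  6..10  c  (4B, 2-aligned)
  10..14  e  (4B, 2-aligned)
  14..22  d  (8B, 2-aligned)
  22..24  b  (2B, 2-aligned)
  24..28  h  (4B, 2-aligned)
  sizeof = 28, alignof = 2
32 − 28 = 4

4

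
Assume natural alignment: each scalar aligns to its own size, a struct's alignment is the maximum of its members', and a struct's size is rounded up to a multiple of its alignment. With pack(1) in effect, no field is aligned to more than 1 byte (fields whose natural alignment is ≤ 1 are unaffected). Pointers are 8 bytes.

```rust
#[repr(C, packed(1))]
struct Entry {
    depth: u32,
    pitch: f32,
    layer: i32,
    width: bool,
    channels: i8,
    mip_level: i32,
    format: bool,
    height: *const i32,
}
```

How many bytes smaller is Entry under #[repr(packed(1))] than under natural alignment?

5

natural layout:
  @0: depth [4B, align 4] → 4
  @4: pitch [4B, align 4] → 8
  @8: layer [4B, align 4] → 12
  @12: width [1B, align 1] → 13
  @13: channels [1B, align 1] → 14
  +2 pad (align 4)
  @16: mip_level [4B, align 4] → 20
  @20: format [1B, align 1] → 21
  +3 pad (align 8)
  @24: height [8B, align 8] → 32
  size 32, align 8
packed(1) layout:
  @0: depth [4B, align 1] → 4
  @4: pitch [4B, align 1] → 8
  @8: layer [4B, align 1] → 12
  @12: width [1B, align 1] → 13
  @13: channels [1B, align 1] → 14
  @14: mip_level [4B, align 1] → 18
  @18: format [1B, align 1] → 19
  @19: height [8B, align 1] → 27
  size 27, align 1
32 − 27 = 5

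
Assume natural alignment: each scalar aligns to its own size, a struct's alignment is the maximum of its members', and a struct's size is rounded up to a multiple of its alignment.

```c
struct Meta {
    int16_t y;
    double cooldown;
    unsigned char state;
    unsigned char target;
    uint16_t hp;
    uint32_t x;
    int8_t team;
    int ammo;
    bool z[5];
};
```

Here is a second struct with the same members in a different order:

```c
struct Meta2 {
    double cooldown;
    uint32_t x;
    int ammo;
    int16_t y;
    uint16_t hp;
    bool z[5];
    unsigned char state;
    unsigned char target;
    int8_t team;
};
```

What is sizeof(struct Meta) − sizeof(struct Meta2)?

0..2  y  (2B, 2-aligned)
2..8  -- padding (6B)
8..16  cooldown  (8B, 8-aligned)
16..17  state  (1B, 1-aligned)
17..18  target  (1B, 1-aligned)
18..20  hp  (2B, 2-aligned)
20..24  x  (4B, 4-aligned)
24..25  team  (1B, 1-aligned)
25..28  -- padding (3B)
28..32  ammo  (4B, 4-aligned)
32..37  z  (5B, 1-aligned)
37..40  -- tail padding (3B)
sizeof = 40, alignof = 8
— Meta2 —
0..8  cooldown  (8B, 8-aligned)
8..12  x  (4B, 4-aligned)
12..16  ammo  (4B, 4-aligned)
16..18  y  (2B, 2-aligned)
18..20  hp  (2B, 2-aligned)
20..25  z  (5B, 1-aligned)
25..26  state  (1B, 1-aligned)
26..27  target  (1B, 1-aligned)
27..28  team  (1B, 1-aligned)
28..32  -- tail padding (4B)
sizeof = 32, alignof = 8
40 − 32 = 8

8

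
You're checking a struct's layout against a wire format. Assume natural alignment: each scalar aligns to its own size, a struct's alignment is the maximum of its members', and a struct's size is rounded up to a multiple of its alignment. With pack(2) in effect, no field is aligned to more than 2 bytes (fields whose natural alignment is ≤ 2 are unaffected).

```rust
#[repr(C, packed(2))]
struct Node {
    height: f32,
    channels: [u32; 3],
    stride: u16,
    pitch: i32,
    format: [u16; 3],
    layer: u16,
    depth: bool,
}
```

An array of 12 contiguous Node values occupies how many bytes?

height at 0 (size 4, align 2) → ends 4
channels at 4 (size 12, align 2) → ends 16
stride at 16 (size 2, align 2) → ends 18
pitch at 18 (size 4, align 2) → ends 22
format at 22 (size 6, align 2) → ends 28
layer at 28 (size 2, align 2) → ends 30
depth at 30 (size 1, align 1) → ends 31
tail pad 1 to reach multiple of 2
total 32 bytes, alignment 2
array of 12: 12 × 32 = 384

384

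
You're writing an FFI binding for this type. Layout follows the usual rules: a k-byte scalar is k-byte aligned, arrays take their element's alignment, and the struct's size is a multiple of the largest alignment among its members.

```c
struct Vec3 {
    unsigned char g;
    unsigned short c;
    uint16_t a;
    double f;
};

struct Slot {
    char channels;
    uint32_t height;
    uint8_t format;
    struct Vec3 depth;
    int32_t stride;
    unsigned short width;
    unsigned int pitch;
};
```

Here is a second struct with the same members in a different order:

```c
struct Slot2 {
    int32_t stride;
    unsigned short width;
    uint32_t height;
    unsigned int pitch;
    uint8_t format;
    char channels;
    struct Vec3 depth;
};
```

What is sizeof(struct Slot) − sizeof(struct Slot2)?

Vec3: g at 0 (size 1, align 1) → ends 1; pad 1 to align 2 for c; c at 2 (size 2, align 2) → ends 4; a at 4 (size 2, align 2) → ends 6; pad 2 to align 8 for f; f at 8 (size 8, align 8) → ends 16; total 16 bytes, alignment 8
channels at 0 (size 1, align 1) → ends 1
pad 3 to align 4 for height
height at 4 (size 4, align 4) → ends 8
format at 8 (size 1, align 1) → ends 9
pad 7 to align 8 for depth
depth at 16 (size 16, align 8) → ends 32
stride at 32 (size 4, align 4) → ends 36
width at 36 (size 2, align 2) → ends 38
pad 2 to align 4 for pitch
pitch at 40 (size 4, align 4) → ends 44
tail pad 4 to reach multiple of 8
total 48 bytes, alignment 8
— Slot2 —
stride at 0 (size 4, align 4) → ends 4
width at 4 (size 2, align 2) → ends 6
pad 2 to align 4 for height
height at 8 (size 4, align 4) → ends 12
pitch at 12 (size 4, align 4) → ends 16
format at 16 (size 1, align 1) → ends 17
channels at 17 (size 1, align 1) → ends 18
pad 6 to align 8 for depth
depth at 24 (size 16, align 8) → ends 40
total 40 bytes, alignment 8
48 − 40 = 8

8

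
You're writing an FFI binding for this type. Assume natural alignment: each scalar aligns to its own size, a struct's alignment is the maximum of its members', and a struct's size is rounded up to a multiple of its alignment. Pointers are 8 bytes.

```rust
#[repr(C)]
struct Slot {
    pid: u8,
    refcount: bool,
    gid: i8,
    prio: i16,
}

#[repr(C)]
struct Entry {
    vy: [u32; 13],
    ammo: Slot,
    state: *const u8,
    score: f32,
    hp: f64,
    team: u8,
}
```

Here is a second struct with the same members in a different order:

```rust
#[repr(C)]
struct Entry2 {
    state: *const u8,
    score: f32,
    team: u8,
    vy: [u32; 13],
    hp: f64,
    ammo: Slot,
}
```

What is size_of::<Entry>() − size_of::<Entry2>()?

Slot: @0: pid [1B, align 1] → 1; @1: refcount [1B, align 1] → 2; @2: gid [1B, align 1] → 3; +1 pad (align 2); @4: prio [2B, align 2] → 6; size 6, align 2
@0: vy [52B, align 4] → 52
@52: ammo [6B, align 2] → 58
+6 pad (align 8)
@64: state [8B, align 8] → 72
@72: score [4B, align 4] → 76
+4 pad (align 8)
@80: hp [8B, align 8] → 88
@88: team [1B, align 1] → 89
+7 tail pad (align 8)
size 96, align 8
— Entry2 —
@0: state [8B, align 8] → 8
@8: score [4B, align 4] → 12
@12: team [1B, align 1] → 13
+3 pad (align 4)
@16: vy [52B, align 4] → 68
+4 pad (align 8)
@72: hp [8B, align 8] → 80
@80: ammo [6B, align 2] → 86
+2 tail pad (align 8)
size 88, align 8
96 − 88 = 8

8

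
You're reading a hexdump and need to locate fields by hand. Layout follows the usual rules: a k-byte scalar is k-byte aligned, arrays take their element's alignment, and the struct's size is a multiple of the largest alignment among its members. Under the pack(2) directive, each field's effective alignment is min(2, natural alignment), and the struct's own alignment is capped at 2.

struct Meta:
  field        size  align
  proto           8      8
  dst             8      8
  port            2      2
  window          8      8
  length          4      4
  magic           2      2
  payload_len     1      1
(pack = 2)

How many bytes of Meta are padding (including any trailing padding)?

proto at 0 (size 8, align 2) → ends 8
dst at 8 (size 8, align 2) → ends 16
port at 16 (size 2, align 2) → ends 18
window at 18 (size 8, align 2) → ends 26
length at 26 (size 4, align 2) → ends 30
magic at 30 (size 2, align 2) → ends 32
payload_len at 32 (size 1, align 1) → ends 33
tail pad 1 to reach multiple of 2
total 34 bytes, alignment 2
data bytes 33, size 34 → padding 1

1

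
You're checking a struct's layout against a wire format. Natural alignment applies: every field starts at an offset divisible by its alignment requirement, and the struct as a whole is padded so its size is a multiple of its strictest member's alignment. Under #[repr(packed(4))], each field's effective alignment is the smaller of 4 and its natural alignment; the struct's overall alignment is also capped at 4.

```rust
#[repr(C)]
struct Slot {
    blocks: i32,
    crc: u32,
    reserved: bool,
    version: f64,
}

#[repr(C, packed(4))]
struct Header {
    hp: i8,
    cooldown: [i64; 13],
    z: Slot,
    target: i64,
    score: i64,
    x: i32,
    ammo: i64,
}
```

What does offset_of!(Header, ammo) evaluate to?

Slot: blocks at 0 (size 4, align 4) → ends 4; crc at 4 (size 4, align 4) → ends 8; reserved at 8 (size 1, align 1) → ends 9; pad 7 to align 8 for version; version at 16 (size 8, align 8) → ends 24; total 24 bytes, alignment 8
hp at 0 (size 1, align 1) → ends 1
pad 3 to align 4 for cooldown
cooldown at 4 (size 104, align 4) → ends 108
z at 108 (size 24, align 4) → ends 132
target at 132 (size 8, align 4) → ends 140
score at 140 (size 8, align 4) → ends 148
x at 148 (size 4, align 4) → ends 152
ammo at 152 (size 8, align 4) → ends 160

152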